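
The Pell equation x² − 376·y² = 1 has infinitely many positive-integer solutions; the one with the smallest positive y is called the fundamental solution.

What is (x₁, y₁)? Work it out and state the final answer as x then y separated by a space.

√376 → a₀=19, period (2,1,1,3,1,…,1,2,38); ℓ=16 even so k=15
step 0: (19, 1)  from 19·(1,0) + (0,1)
step 1: (39, 2)  from 2·(19,1) + (1,0)
…
step 7: (2928, 151)  from 2·(1241,64) + (446,23)
step 8: (12953, 668)  from 4·(2928,151) + (1241,64)
step 9: (28834, 1487)  from 2·(12953,668) + (2928,151)
step 10: (70621, 3642)  from 2·(28834,1487) + (12953,668)
step 11: (99455, 5129)  from 1·(70621,3642) + (28834,1487)
step 12: (368986, 19029)  from 3·(99455,5129) + (70621,3642)
step 13: (468441, 24158)  from 1·(368986,19029) + (99455,5129)
step 14: (837427, 43187)  from 1·(468441,24158) + (368986,19029)
step 15: (2143295, 110532)  from 2·(837427,43187) + (468441,24158)
fundamental: x₁=2143295, y₁=110532  (since 4593713457025 − 376·12217323024 = 1)

2143295 110532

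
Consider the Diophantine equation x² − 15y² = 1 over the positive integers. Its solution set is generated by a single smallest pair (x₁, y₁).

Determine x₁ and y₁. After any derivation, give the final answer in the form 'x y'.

√15 → a₀=3, period (1,6); ℓ=2 even so k=1
i=0: a=3 ⇒ p=3, q=1
i=1: a=1 ⇒ p=4, q=1
fundamental: x₁=4, y₁=1  (since 16 − 15·1 = 1)

4 1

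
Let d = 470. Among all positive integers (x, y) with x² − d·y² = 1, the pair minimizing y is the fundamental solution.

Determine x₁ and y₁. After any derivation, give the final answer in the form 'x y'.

√470 = [21; 1,2,8,2,1,42, …], period ℓ=6 (even) → k=5
k=0  a_k=21  p_k/q_k = 21/1
…
k=2  a_k=2  p_k/q_k = 65/3
k=3  a_k=8  p_k/q_k = 542/25
k=4  a_k=2  p_k/q_k = 1149/53
k=5  a_k=1  p_k/q_k = 1691/78
→ (1691, 78).  Check: 1691²=2859481, 470·78²=2859480, difference 1.

1691 78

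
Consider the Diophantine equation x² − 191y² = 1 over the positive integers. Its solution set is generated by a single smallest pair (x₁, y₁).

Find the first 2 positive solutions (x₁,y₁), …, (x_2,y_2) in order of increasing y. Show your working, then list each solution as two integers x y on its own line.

8994000 650783
161784071999999 11706284604000

d=191: √d = [13; 1,4,1,1,3,…,4,1,26] (ℓ=16, even), read p_15/q_15
k=0  a_k=13  p_k/q_k = 13/1
k=1  a_k=1  p_k/q_k = 14/1
k=2  a_k=4  p_k/q_k = 69/5
k=3  a_k=1  p_k/q_k = 83/6
…
k=7  a_k=2  p_k/q_k = 2999/217
k=8  a_k=13  p_k/q_k = 40217/2910
k=9  a_k=2  p_k/q_k = 83433/6037
k=10  a_k=2  p_k/q_k = 207083/14984
k=11  a_k=3  p_k/q_k = 704682/50989
k=12  a_k=1  p_k/q_k = 911765/65973
k=13  a_k=1  p_k/q_k = 1616447/116962
k=14  a_k=4  p_k/q_k = 7377553/533821
k=15  a_k=1  p_k/q_k = 8994000/650783
(x₁, y₁) = (8994000, 650783);  8994000² − 191·650783² = 1 ✓
(8994000+650783√191)^2 = 161784071999999 + 11706284604000√191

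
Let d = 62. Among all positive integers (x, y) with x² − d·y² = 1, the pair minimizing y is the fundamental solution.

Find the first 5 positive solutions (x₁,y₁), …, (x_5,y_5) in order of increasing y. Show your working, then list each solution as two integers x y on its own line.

d=62: √d = [7; 1,6,1,14] (ℓ=4, even), read p_3/q_3
a_0=7:  p_0=7·1+0=7,  q_0=7·0+1=1
…
a_2=6:  p_2=6·8+7=55,  q_2=6·1+1=7
a_3=1:  p_3=1·55+8=63,  q_3=1·7+1=8
→ (63, 8).  Check: 63²=3969, 62·8²=3968, difference 1.
n=2: (63,8)∘(63,8) = (63·63+62·8·8, 63·8+8·63) = (7937,1008)
n=3: (7937,1008)∘(63,8) = (63·7937+62·8·1008, 63·1008+8·7937) = (999999,127000)
n=4: (999999,127000)∘(63,8) = (63·999999+62·8·127000, 63·127000+8·999999) = (125991937,16000992)
n=5: (125991937,16000992)∘(63,8) = (63·125991937+62·8·16000992, 63·16000992+8·125991937) = (15873984063,2015997992)

63 8
7937 1008
999999 127000
125991937 16000992
15873984063 2015997992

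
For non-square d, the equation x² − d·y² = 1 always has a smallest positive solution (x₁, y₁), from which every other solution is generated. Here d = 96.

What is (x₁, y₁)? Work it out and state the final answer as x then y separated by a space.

[9; 1,3,1,18] for √96; ℓ=4 ⇒ convergent index 3
k=0  a_k=9  p_k/q_k = 9/1
k=1  a_k=1  p_k/q_k = 10/1
k=2  a_k=3  p_k/q_k = 39/4
k=3  a_k=1  p_k/q_k = 49/5
→ (49, 5).  Check: 49²=2401, 96·5²=2400, difference 1.

49 5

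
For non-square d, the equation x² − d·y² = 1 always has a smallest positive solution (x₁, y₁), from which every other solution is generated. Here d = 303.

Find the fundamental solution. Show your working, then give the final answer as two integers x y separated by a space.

2524 145

d=303: √d = [17; 2,2,5,2,2,34] (ℓ=6, even), read p_5/q_5
k=0  a_k=17  p_k/q_k = 17/1
k=1  a_k=2  p_k/q_k = 35/2
k=2  a_k=2  p_k/q_k = 87/5
…
k=4  a_k=2  p_k/q_k = 1027/59
k=5  a_k=2  p_k/q_k = 2524/145
→ (2524, 145).  Check: 2524²=6370576, 303·145²=6370575, difference 1.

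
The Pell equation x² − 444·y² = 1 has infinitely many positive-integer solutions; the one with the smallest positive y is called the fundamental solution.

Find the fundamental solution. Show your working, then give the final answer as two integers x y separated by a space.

295 14

√444 → a₀=21, period (14,42); ℓ=2 even so k=1
a_0=21:  p_0=21·1+0=21,  q_0=21·0+1=1
a_1=14:  p_1=14·21+1=295,  q_1=14·1+0=14
→ (295, 14).  Check: 295²=87025, 444·14²=87024, difference 1.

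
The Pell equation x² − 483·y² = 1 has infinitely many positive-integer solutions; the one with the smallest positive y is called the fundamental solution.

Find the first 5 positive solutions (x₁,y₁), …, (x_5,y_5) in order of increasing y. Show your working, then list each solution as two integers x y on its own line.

22 1
967 44
42526 1935
1870177 85096
82245262 3742289

d=483: √d = [21; 1,42] (ℓ=2, even), read p_1/q_1
i=0: a=21 ⇒ p=21, q=1
i=1: a=1 ⇒ p=22, q=1
(x₁, y₁) = (22, 1);  22² − 483·1² = 1 ✓
(x_2, y_2) = (22·22 + 483·1·1, 22·1 + 1·22) = (967, 44)
(x_3, y_3) = (22·967 + 483·1·44, 22·44 + 1·967) = (42526, 1935)
(x_4, y_4) = (22·42526 + 483·1·1935, 22·1935 + 1·42526) = (1870177, 85096)
(x_5, y_5) = (22·1870177 + 483·1·85096, 22·85096 + 1·1870177) = (82245262, 3742289)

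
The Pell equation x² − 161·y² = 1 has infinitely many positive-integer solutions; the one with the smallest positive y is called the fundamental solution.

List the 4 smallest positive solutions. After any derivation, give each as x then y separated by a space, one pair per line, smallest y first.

11775 928
277301249 21854400
6530444402175 514671119072
153791965393920001 12120504832291200

√161 = [12; 1,2,4,1,2,1,4,2,1,24, …], period ℓ=10 (even) → k=9
a_0=12:  p_0=12·1+0=12,  q_0=12·0+1=1
a_1=1:  p_1=1·12+1=13,  q_1=1·1+0=1
a_2=2:  p_2=2·13+12=38,  q_2=2·1+1=3
a_3=4:  p_3=4·38+13=165,  q_3=4·3+1=13
a_4=1:  p_4=1·165+38=203,  q_4=1·13+3=16
…
a_6=1:  p_6=1·571+203=774,  q_6=1·45+16=61
a_7=4:  p_7=4·774+571=3667,  q_7=4·61+45=289
a_8=2:  p_8=2·3667+774=8108,  q_8=2·289+61=639
a_9=1:  p_9=1·8108+3667=11775,  q_9=1·639+289=928
→ (11775, 928).  Check: 11775²=138650625, 161·928²=138650624, difference 1.
k=2:  x_2 = 11775·11775+161·928·928 = 277301249,  y_2 = 11775·928+928·11775 = 21854400
k=3:  x_3 = 11775·277301249+161·928·21854400 = 6530444402175,  y_3 = 11775·21854400+928·277301249 = 514671119072
k=4:  x_4 = 11775·6530444402175+161·928·514671119072 = 153791965393920001,  y_4 = 11775·514671119072+928·6530444402175 = 12120504832291200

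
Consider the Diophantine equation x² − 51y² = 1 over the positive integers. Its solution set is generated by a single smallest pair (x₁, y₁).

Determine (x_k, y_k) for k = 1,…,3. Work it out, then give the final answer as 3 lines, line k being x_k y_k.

√51 → a₀=7, period (7,14); ℓ=2 even so k=1
step 0: (7, 1)  from 7·(1,0) + (0,1)
step 1: (50, 7)  from 7·(7,1) + (1,0)
fundamental: x₁=50, y₁=7  (since 2500 − 51·49 = 1)
(50+7√51)^2 = 4999 + 700√51
(50+7√51)^3 = 499850 + 69993√51

50 7
4999 700
499850 69993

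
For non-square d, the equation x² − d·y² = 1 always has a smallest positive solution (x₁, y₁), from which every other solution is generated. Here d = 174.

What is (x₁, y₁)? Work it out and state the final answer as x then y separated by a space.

1451 110

[13; 5,4,5,26] for √174; ℓ=4 ⇒ convergent index 3
k=0  a_k=13  p_k/q_k = 13/1
…
k=2  a_k=4  p_k/q_k = 277/21
k=3  a_k=5  p_k/q_k = 1451/110
(x₁, y₁) = (1451, 110);  1451² − 174·110² = 1 ✓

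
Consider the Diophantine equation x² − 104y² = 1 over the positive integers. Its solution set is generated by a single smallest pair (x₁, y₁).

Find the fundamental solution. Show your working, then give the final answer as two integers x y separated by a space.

51 5

√104 → a₀=10, period (5,20); ℓ=2 even so k=1
i=0: a=10 ⇒ p=10, q=1
i=1: a=5 ⇒ p=51, q=5
(x₁, y₁) = (51, 5);  51² − 104·5² = 1 ✓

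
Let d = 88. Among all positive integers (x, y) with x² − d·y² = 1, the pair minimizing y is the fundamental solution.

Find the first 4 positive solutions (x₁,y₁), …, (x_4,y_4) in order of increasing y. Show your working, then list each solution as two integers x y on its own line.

197 21
77617 8274
30580901 3259935
12048797377 1284406116

d=88: √d = [9; 2,1,1,1,2,18] (ℓ=6, even), read p_5/q_5
a_0=9:  p_0=9·1+0=9,  q_0=9·0+1=1
a_1=2:  p_1=2·9+1=19,  q_1=2·1+0=2
…
a_4=1:  p_4=1·47+28=75,  q_4=1·5+3=8
a_5=2:  p_5=2·75+47=197,  q_5=2·8+5=21
→ (197, 21).  Check: 197²=38809, 88·21²=38808, difference 1.
(x_2, y_2) = (197·197 + 88·21·21, 197·21 + 21·197) = (77617, 8274)
(x_3, y_3) = (197·77617 + 88·21·8274, 197·8274 + 21·77617) = (30580901, 3259935)
(x_4, y_4) = (197·30580901 + 88·21·3259935, 197·3259935 + 21·30580901) = (12048797377, 1284406116)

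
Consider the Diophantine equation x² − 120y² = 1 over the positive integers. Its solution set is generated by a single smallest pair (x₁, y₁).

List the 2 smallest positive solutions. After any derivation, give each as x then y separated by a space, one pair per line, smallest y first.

11 1
241 22

√120 = [10; 1,20, …], period ℓ=2 (even) → k=1
k=0  a_k=10  p_k/q_k = 10/1
k=1  a_k=1  p_k/q_k = 11/1
fundamental: x₁=11, y₁=1  (since 121 − 120·1 = 1)
(11+1√120)^2 = 241 + 22√120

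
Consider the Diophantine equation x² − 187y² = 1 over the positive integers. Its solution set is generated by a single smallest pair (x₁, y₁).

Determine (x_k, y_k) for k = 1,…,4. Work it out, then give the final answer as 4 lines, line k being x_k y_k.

1682 123
5658247 413772
19034341226 1391928885
64031518226017 4682448355368

√187 → a₀=13, period (1,2,13,2,1,26); ℓ=6 even so k=5
step 0: (13, 1)  from 13·(1,0) + (0,1)
step 1: (14, 1)  from 1·(13,1) + (1,0)
step 2: (41, 3)  from 2·(14,1) + (13,1)
…
step 4: (1135, 83)  from 2·(547,40) + (41,3)
step 5: (1682, 123)  from 1·(1135,83) + (547,40)
fundamental: x₁=1682, y₁=123  (since 2829124 − 187·15129 = 1)
(1682+123√187)^2 = 5658247 + 413772√187
(1682+123√187)^3 = 19034341226 + 1391928885√187
(1682+123√187)^4 = 64031518226017 + 4682448355368√187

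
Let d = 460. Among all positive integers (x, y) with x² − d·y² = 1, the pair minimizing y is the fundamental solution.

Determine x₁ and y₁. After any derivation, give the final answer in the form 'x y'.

2535751 118230

√460 = [21; 2,4,3,1,2,10,2,1,3,4,2,42, …], period ℓ=12 (even) → k=11
i=0: a=21 ⇒ p=21, q=1
i=1: a=2 ⇒ p=43, q=2
…
i=3: a=3 ⇒ p=622, q=29
i=4: a=1 ⇒ p=815, q=38
…
i=6: a=10 ⇒ p=23335, q=1088
i=7: a=2 ⇒ p=48922, q=2281
i=8: a=1 ⇒ p=72257, q=3369
i=9: a=3 ⇒ p=265693, q=12388
i=10: a=4 ⇒ p=1135029, q=52921
i=11: a=2 ⇒ p=2535751, q=118230
fundamental: x₁=2535751, y₁=118230  (since 6430033134001 − 460·13978332900 = 1)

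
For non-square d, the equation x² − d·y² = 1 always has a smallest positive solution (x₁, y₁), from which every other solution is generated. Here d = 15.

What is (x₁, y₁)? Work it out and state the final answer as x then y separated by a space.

4 1

√15 → a₀=3, period (1,6); ℓ=2 even so k=1
a_0=3:  p_0=3·1+0=3,  q_0=3·0+1=1
a_1=1:  p_1=1·3+1=4,  q_1=1·1+0=1
→ (4, 1).  Check: 4²=16, 15·1²=15, difference 1.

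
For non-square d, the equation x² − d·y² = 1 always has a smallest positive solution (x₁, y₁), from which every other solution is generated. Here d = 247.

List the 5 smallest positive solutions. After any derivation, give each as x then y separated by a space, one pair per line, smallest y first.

[15; 1,2,1,1,9,1,9,1,1,2,1,30] for √247; ℓ=12 ⇒ convergent index 11
step 0: (15, 1)  from 15·(1,0) + (0,1)
…
step 4: (110, 7)  from 1·(63,4) + (47,3)
…
step 6: (1163, 74)  from 1·(1053,67) + (110,7)
step 7: (11520, 733)  from 9·(1163,74) + (1053,67)
…
step 9: (24203, 1540)  from 1·(12683,807) + (11520,733)
step 10: (61089, 3887)  from 2·(24203,1540) + (12683,807)
step 11: (85292, 5427)  from 1·(61089,3887) + (24203,1540)
(x₁, y₁) = (85292, 5427);  85292² − 247·5427² = 1 ✓
k=2:  x_2 = 85292·85292+247·5427·5427 = 14549450527,  y_2 = 85292·5427+5427·85292 = 925759368
k=3:  x_3 = 85292·14549450527+247·5427·925759368 = 2481903468612476,  y_3 = 85292·925759368+5427·14549450527 = 157919736025485
k=4:  x_4 = 85292·2481903468612476+247·5427·157919736025485 = 423373021275241155457,  y_4 = 85292·157919736025485+5427·2481903468612476 = 26938580249245573872
k=5:  x_5 = 85292·423373021275241155457+247·5427·26938580249245573872 = 72220663458733833793864412,  y_5 = 85292·26938580249245573872+5427·423373021275241155457 = 4595290773079387237355763

85292 5427
14549450527 925759368
2481903468612476 157919736025485
423373021275241155457 26938580249245573872
72220663458733833793864412 4595290773079387237355763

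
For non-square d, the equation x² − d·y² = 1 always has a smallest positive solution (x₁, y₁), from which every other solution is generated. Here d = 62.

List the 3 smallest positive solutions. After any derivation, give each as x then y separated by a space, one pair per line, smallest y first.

√62 = [7; 1,6,1,14, …], period ℓ=4 (even) → k=3
step 0: (7, 1)  from 7·(1,0) + (0,1)
…
step 2: (55, 7)  from 6·(8,1) + (7,1)
step 3: (63, 8)  from 1·(55,7) + (8,1)
(x₁, y₁) = (63, 8);  63² − 62·8² = 1 ✓
k=2:  x_2 = 63·63+62·8·8 = 7937,  y_2 = 63·8+8·63 = 1008
k=3:  x_3 = 63·7937+62·8·1008 = 999999,  y_3 = 63·1008+8·7937 = 127000

63 8
7937 1008
999999 127000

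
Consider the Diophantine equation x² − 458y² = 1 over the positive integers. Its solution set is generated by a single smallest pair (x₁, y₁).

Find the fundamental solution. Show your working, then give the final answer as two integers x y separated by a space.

22899 1070

[21; 2,2,42] for √458; ℓ=3 ⇒ convergent index 5
step 0: (21, 1)  from 21·(1,0) + (0,1)
step 1: (43, 2)  from 2·(21,1) + (1,0)
…
step 4: (9181, 429)  from 2·(4537,212) + (107,5)
step 5: (22899, 1070)  from 2·(9181,429) + (4537,212)
→ (22899, 1070).  Check: 22899²=524364201, 458·1070²=524364200, difference 1.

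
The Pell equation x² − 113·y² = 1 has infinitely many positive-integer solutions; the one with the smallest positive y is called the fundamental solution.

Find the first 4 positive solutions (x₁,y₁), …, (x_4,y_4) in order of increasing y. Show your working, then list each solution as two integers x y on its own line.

1204353 113296
2900932297217 272896754976
6987493029899166849 657328051091107760
16830816386073401651890177 1583310020631184911403584

[10; 1,1,1,2,2,1,1,1,20] for √113; ℓ=9 ⇒ convergent index 17
a_0=10:  p_0=10·1+0=10,  q_0=10·0+1=1
a_1=1:  p_1=1·10+1=11,  q_1=1·1+0=1
a_2=1:  p_2=1·11+10=21,  q_2=1·1+1=2
a_3=1:  p_3=1·21+11=32,  q_3=1·2+1=3
…
a_9=20:  p_9=20·776+489=16009,  q_9=20·73+46=1506
a_10=1:  p_10=1·16009+776=16785,  q_10=1·1506+73=1579
a_11=1:  p_11=1·16785+16009=32794,  q_11=1·1579+1506=3085
…
a_13=2:  p_13=2·49579+32794=131952,  q_13=2·4664+3085=12413
…
a_15=1:  p_15=1·313483+131952=445435,  q_15=1·29490+12413=41903
a_16=1:  p_16=1·445435+313483=758918,  q_16=1·41903+29490=71393
a_17=1:  p_17=1·758918+445435=1204353,  q_17=1·71393+41903=113296
→ (1204353, 113296).  Check: 1204353²=1450466148609, 113·113296²=1450466148608, difference 1.
(x_2, y_2) = (1204353·1204353 + 113·113296·113296, 1204353·113296 + 113296·1204353) = (2900932297217, 272896754976)
(x_3, y_3) = (1204353·2900932297217 + 113·113296·272896754976, 1204353·272896754976 + 113296·2900932297217) = (6987493029899166849, 657328051091107760)
(x_4, y_4) = (1204353·6987493029899166849 + 113·113296·657328051091107760, 1204353·657328051091107760 + 113296·6987493029899166849) = (16830816386073401651890177, 1583310020631184911403584)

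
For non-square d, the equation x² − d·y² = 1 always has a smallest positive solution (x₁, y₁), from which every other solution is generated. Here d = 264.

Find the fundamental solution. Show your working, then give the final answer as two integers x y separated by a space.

d=264: √d = [16; 4,32] (ℓ=2, even), read p_1/q_1
a_0=16:  p_0=16·1+0=16,  q_0=16·0+1=1
a_1=4:  p_1=4·16+1=65,  q_1=4·1+0=4
(x₁, y₁) = (65, 4);  65² − 264·4² = 1 ✓

65 4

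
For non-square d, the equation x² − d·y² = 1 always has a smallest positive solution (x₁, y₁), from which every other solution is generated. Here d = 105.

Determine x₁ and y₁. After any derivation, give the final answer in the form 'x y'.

√105 → a₀=10, period (4,20); ℓ=2 even so k=1
a_0=10:  p_0=10·1+0=10,  q_0=10·0+1=1
a_1=4:  p_1=4·10+1=41,  q_1=4·1+0=4
→ (41, 4).  Check: 41²=1681, 105·4²=1680, difference 1.

41 4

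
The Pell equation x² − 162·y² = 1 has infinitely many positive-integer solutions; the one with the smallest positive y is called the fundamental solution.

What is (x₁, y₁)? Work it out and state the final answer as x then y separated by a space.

d=162: √d = [12; 1,2,1,2,12,2,1,2,1,24] (ℓ=10, even), read p_9/q_9
a_0=12:  p_0=12·1+0=12,  q_0=12·0+1=1
…
a_6=2:  p_6=2·1731+140=3602,  q_6=2·136+11=283
…
a_8=2:  p_8=2·5333+3602=14268,  q_8=2·419+283=1121
a_9=1:  p_9=1·14268+5333=19601,  q_9=1·1121+419=1540
fundamental: x₁=19601, y₁=1540  (since 384199201 − 162·2371600 = 1)

19601 1540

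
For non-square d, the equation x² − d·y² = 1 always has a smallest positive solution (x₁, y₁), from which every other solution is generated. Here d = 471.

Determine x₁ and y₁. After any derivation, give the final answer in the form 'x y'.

7838695 361188

√471 → a₀=21, period (1,2,2,1,3,…,2,1,42); ℓ=14 even so k=13
a_0=21:  p_0=21·1+0=21,  q_0=21·0+1=1
a_1=1:  p_1=1·21+1=22,  q_1=1·1+0=1
a_2=2:  p_2=2·22+21=65,  q_2=2·1+1=3
a_3=2:  p_3=2·65+22=152,  q_3=2·3+1=7
a_4=1:  p_4=1·152+65=217,  q_4=1·7+3=10
…
a_6=4:  p_6=4·803+217=3429,  q_6=4·37+10=158
a_7=14:  p_7=14·3429+803=48809,  q_7=14·158+37=2249
…
a_9=3:  p_9=3·198665+48809=644804,  q_9=3·9154+2249=29711
a_10=1:  p_10=1·644804+198665=843469,  q_10=1·29711+9154=38865
a_11=2:  p_11=2·843469+644804=2331742,  q_11=2·38865+29711=107441
a_12=2:  p_12=2·2331742+843469=5506953,  q_12=2·107441+38865=253747
a_13=1:  p_13=1·5506953+2331742=7838695,  q_13=1·253747+107441=361188
→ (7838695, 361188).  Check: 7838695²=61445139303025, 471·361188²=61445139303024, difference 1.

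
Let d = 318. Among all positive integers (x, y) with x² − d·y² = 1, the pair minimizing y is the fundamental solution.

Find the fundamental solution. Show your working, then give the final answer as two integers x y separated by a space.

107 6

√318 = [17; 1,4,1,34, …], period ℓ=4 (even) → k=3
k=0  a_k=17  p_k/q_k = 17/1
…
k=2  a_k=4  p_k/q_k = 89/5
k=3  a_k=1  p_k/q_k = 107/6
(x₁, y₁) = (107, 6);  107² − 318·6² = 1 ✓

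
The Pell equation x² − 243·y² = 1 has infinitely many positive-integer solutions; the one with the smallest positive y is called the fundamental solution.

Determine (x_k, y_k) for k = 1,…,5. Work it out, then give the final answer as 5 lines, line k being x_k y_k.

[15; 1,1,2,3,15,3,2,1,1,30] for √243; ℓ=10 ⇒ convergent index 9
a_0=15:  p_0=15·1+0=15,  q_0=15·0+1=1
a_1=1:  p_1=1·15+1=16,  q_1=1·1+0=1
a_2=1:  p_2=1·16+15=31,  q_2=1·1+1=2
…
a_6=3:  p_6=3·4053+265=12424,  q_6=3·260+17=797
…
a_8=1:  p_8=1·28901+12424=41325,  q_8=1·1854+797=2651
a_9=1:  p_9=1·41325+28901=70226,  q_9=1·2651+1854=4505
→ (70226, 4505).  Check: 70226²=4931691076, 243·4505²=4931691075, difference 1.
(70226+4505√243)^2 = 9863382151 + 632736260√243
(70226+4505√243)^3 = 1385331749802026 + 88869073185015√243
(70226+4505√243)^4 = 194572614913330773601 + 12481839066348990520√243
(70226+4505√243)^5 = 27328112908421802064005626 + 1753099260457979343330025√243

70226 4505
9863382151 632736260
1385331749802026 88869073185015
194572614913330773601 12481839066348990520
27328112908421802064005626 1753099260457979343330025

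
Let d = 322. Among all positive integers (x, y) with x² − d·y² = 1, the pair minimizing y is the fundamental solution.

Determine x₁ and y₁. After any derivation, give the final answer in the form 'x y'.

d=322: √d = [17; 1,16,1,34] (ℓ=4, even), read p_3/q_3
k=0  a_k=17  p_k/q_k = 17/1
k=1  a_k=1  p_k/q_k = 18/1
k=2  a_k=16  p_k/q_k = 305/17
k=3  a_k=1  p_k/q_k = 323/18
→ (323, 18).  Check: 323²=104329, 322·18²=104328, difference 1.

323 18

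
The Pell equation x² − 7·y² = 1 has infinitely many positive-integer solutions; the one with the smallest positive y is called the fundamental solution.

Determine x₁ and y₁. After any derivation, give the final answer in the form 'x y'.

d=7: √d = [2; 1,1,1,4] (ℓ=4, even), read p_3/q_3
i=0: a=2 ⇒ p=2, q=1
i=1: a=1 ⇒ p=3, q=1
i=2: a=1 ⇒ p=5, q=2
i=3: a=1 ⇒ p=8, q=3
fundamental: x₁=8, y₁=3  (since 64 − 7·9 = 1)

8 3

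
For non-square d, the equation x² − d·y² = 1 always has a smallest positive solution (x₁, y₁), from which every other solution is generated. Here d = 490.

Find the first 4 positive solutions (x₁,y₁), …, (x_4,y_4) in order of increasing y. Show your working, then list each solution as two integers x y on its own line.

1039681 46968
2161873163521 97663474416
4495316905044313921 203077717488555624
9347391150304592810234881 422272088792340335957472

[22; 7,2,1,4,4,4,1,2,7,44] for √490; ℓ=10 ⇒ convergent index 9
step 0: (22, 1)  from 22·(1,0) + (0,1)
step 1: (155, 7)  from 7·(22,1) + (1,0)
…
step 3: (487, 22)  from 1·(332,15) + (155,7)
step 4: (2280, 103)  from 4·(487,22) + (332,15)
…
step 8: (141338, 6385)  from 2·(50315,2273) + (40708,1839)
step 9: (1039681, 46968)  from 7·(141338,6385) + (50315,2273)
→ (1039681, 46968).  Check: 1039681²=1080936581761, 490·46968²=1080936581760, difference 1.
k=2:  x_2 = 1039681·1039681+490·46968·46968 = 2161873163521,  y_2 = 1039681·46968+46968·1039681 = 97663474416
k=3:  x_3 = 1039681·2161873163521+490·46968·97663474416 = 4495316905044313921,  y_3 = 1039681·97663474416+46968·2161873163521 = 203077717488555624
k=4:  x_4 = 1039681·4495316905044313921+490·46968·203077717488555624 = 9347391150304592810234881,  y_4 = 1039681·203077717488555624+46968·4495316905044313921 = 422272088792340335957472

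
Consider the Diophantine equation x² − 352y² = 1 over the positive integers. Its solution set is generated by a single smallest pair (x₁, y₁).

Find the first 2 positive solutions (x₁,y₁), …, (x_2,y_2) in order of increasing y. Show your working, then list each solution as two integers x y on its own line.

77617 4137
12048797377 642203058

√352 = [18; 1,3,5,9,5,3,1,36, …], period ℓ=8 (even) → k=7
a_0=18:  p_0=18·1+0=18,  q_0=18·0+1=1
a_1=1:  p_1=1·18+1=19,  q_1=1·1+0=1
…
a_3=5:  p_3=5·75+19=394,  q_3=5·4+1=21
a_4=9:  p_4=9·394+75=3621,  q_4=9·21+4=193
a_5=5:  p_5=5·3621+394=18499,  q_5=5·193+21=986
a_6=3:  p_6=3·18499+3621=59118,  q_6=3·986+193=3151
a_7=1:  p_7=1·59118+18499=77617,  q_7=1·3151+986=4137
→ (77617, 4137).  Check: 77617²=6024398689, 352·4137²=6024398688, difference 1.
n=2: (77617,4137)∘(77617,4137) = (77617·77617+352·4137·4137, 77617·4137+4137·77617) = (12048797377,642203058)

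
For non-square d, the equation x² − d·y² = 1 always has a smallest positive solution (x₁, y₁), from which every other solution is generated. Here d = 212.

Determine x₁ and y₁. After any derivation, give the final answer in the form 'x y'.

d=212: √d = [14; 1,1,3,1,1,…,1,1,28] (ℓ=14, even), read p_13/q_13
a_0=14:  p_0=14·1+0=14,  q_0=14·0+1=1
a_1=1:  p_1=1·14+1=15,  q_1=1·1+0=1
…
a_3=3:  p_3=3·29+15=102,  q_3=3·2+1=7
…
a_5=1:  p_5=1·131+102=233,  q_5=1·9+7=16
a_6=1:  p_6=1·233+131=364,  q_6=1·16+9=25
a_7=6:  p_7=6·364+233=2417,  q_7=6·25+16=166
a_8=1:  p_8=1·2417+364=2781,  q_8=1·166+25=191
a_9=1:  p_9=1·2781+2417=5198,  q_9=1·191+166=357
…
a_12=1:  p_12=1·29135+7979=37114,  q_12=1·2001+548=2549
a_13=1:  p_13=1·37114+29135=66249,  q_13=1·2549+2001=4550
fundamental: x₁=66249, y₁=4550  (since 4388930001 − 212·20702500 = 1)

66249 4550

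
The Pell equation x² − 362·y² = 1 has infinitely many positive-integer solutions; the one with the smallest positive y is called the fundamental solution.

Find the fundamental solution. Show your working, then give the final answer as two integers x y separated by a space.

723 38

√362 → a₀=19, period (38); ℓ=1 odd so k=1
step 0: (19, 1)  from 19·(1,0) + (0,1)
step 1: (723, 38)  from 38·(19,1) + (1,0)
(x₁, y₁) = (723, 38);  723² − 362·38² = 1 ✓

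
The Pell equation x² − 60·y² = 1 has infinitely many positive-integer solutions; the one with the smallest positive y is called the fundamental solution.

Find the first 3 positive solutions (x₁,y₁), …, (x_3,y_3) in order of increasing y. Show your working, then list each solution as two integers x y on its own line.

31 4
1921 248
119071 15372

√60 = [7; 1,2,1,14, …], period ℓ=4 (even) → k=3
step 0: (7, 1)  from 7·(1,0) + (0,1)
…
step 2: (23, 3)  from 2·(8,1) + (7,1)
step 3: (31, 4)  from 1·(23,3) + (8,1)
(x₁, y₁) = (31, 4);  31² − 60·4² = 1 ✓
k=2:  x_2 = 31·31+60·4·4 = 1921,  y_2 = 31·4+4·31 = 248
k=3:  x_3 = 31·1921+60·4·248 = 119071,  y_3 = 31·248+4·1921 = 15372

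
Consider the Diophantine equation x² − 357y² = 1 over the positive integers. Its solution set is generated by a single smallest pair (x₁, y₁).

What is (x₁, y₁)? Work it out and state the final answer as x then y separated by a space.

[18; 1,8,2,8,1,36] for √357; ℓ=6 ⇒ convergent index 5
k=0  a_k=18  p_k/q_k = 18/1
…
k=2  a_k=8  p_k/q_k = 170/9
k=3  a_k=2  p_k/q_k = 359/19
k=4  a_k=8  p_k/q_k = 3042/161
k=5  a_k=1  p_k/q_k = 3401/180
→ (3401, 180).  Check: 3401²=11566801, 357·180²=11566800, difference 1.

3401 180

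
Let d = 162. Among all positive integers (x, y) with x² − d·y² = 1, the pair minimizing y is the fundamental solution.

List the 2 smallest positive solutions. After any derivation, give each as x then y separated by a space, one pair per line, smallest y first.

19601 1540
768398401 60371080

[12; 1,2,1,2,12,2,1,2,1,24] for √162; ℓ=10 ⇒ convergent index 9
step 0: (12, 1)  from 12·(1,0) + (0,1)
…
step 4: (140, 11)  from 2·(51,4) + (38,3)
…
step 6: (3602, 283)  from 2·(1731,136) + (140,11)
…
step 8: (14268, 1121)  from 2·(5333,419) + (3602,283)
step 9: (19601, 1540)  from 1·(14268,1121) + (5333,419)
fundamental: x₁=19601, y₁=1540  (since 384199201 − 162·2371600 = 1)
(19601+1540√162)^2 = 768398401 + 60371080√162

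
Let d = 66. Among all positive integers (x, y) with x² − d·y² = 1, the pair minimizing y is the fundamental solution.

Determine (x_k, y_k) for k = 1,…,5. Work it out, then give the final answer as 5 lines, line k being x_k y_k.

65 8
8449 1040
1098305 135192
142771201 17573920
18559157825 2284474408

d=66: √d = [8; 8,16] (ℓ=2, even), read p_1/q_1
i=0: a=8 ⇒ p=8, q=1
i=1: a=8 ⇒ p=65, q=8
→ (65, 8).  Check: 65²=4225, 66·8²=4224, difference 1.
(65+8√66)^2 = 8449 + 1040√66
(65+8√66)^3 = 1098305 + 135192√66
(65+8√66)^4 = 142771201 + 17573920√66
(65+8√66)^5 = 18559157825 + 2284474408√66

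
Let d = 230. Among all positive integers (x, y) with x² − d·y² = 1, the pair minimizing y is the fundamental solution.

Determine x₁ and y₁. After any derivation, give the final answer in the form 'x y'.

91 6

d=230: √d = [15; 6,30] (ℓ=2, even), read p_1/q_1
step 0: (15, 1)  from 15·(1,0) + (0,1)
step 1: (91, 6)  from 6·(15,1) + (1,0)
fundamental: x₁=91, y₁=6  (since 8281 − 230·36 = 1)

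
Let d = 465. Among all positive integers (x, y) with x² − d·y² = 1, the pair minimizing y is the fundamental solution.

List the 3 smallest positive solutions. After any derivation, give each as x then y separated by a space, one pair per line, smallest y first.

[21; 1,1,3,2,2,2,3,1,1,42] for √465; ℓ=10 ⇒ convergent index 9
a_0=21:  p_0=21·1+0=21,  q_0=21·0+1=1
…
a_3=3:  p_3=3·43+22=151,  q_3=3·2+1=7
…
a_8=1:  p_8=1·6922+2027=8949,  q_8=1·321+94=415
a_9=1:  p_9=1·8949+6922=15871,  q_9=1·415+321=736
fundamental: x₁=15871, y₁=736  (since 251888641 − 465·541696 = 1)
(x_2, y_2) = (15871·15871 + 465·736·736, 15871·736 + 736·15871) = (503777281, 23362112)
(x_3, y_3) = (15871·503777281 + 465·736·23362112, 15871·23362112 + 736·503777281) = (15990898437631, 741560158368)

15871 736
503777281 23362112
15990898437631 741560158368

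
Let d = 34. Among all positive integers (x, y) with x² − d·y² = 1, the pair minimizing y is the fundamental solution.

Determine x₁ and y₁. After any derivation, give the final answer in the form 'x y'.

√34 = [5; 1,4,1,10, …], period ℓ=4 (even) → k=3
a_0=5:  p_0=5·1+0=5,  q_0=5·0+1=1
…
a_2=4:  p_2=4·6+5=29,  q_2=4·1+1=5
a_3=1:  p_3=1·29+6=35,  q_3=1·5+1=6
→ (35, 6).  Check: 35²=1225, 34·6²=1224, difference 1.

35 6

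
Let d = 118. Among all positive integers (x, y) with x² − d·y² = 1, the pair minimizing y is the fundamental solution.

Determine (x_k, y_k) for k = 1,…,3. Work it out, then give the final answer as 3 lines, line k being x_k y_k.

√118 → a₀=10, period (1,6,3,2,10,2,3,6,1,20); ℓ=10 even so k=9
i=0: a=10 ⇒ p=10, q=1
i=1: a=1 ⇒ p=11, q=1
…
i=5: a=10 ⇒ p=5779, q=532
…
i=8: a=6 ⇒ p=264802, q=24377
i=9: a=1 ⇒ p=306917, q=28254
(x₁, y₁) = (306917, 28254);  306917² − 118·28254² = 1 ✓
(x_2, y_2) = (306917·306917 + 118·28254·28254, 306917·28254 + 28254·306917) = (188396089777, 17343265836)
(x_3, y_3) = (306917·188396089777 + 118·28254·17343265836, 306917·17343265836 + 28254·188396089777) = (115643925371868101, 10645886241146970)

306917 28254
188396089777 17343265836
115643925371868101 10645886241146970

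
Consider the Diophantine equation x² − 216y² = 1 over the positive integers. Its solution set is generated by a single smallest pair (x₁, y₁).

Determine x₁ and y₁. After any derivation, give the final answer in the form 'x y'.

d=216: √d = [14; 1,2,3,2,1,28] (ℓ=6, even), read p_5/q_5
step 0: (14, 1)  from 14·(1,0) + (0,1)
…
step 2: (44, 3)  from 2·(15,1) + (14,1)
step 3: (147, 10)  from 3·(44,3) + (15,1)
step 4: (338, 23)  from 2·(147,10) + (44,3)
step 5: (485, 33)  from 1·(338,23) + (147,10)
fundamental: x₁=485, y₁=33  (since 235225 − 216·1089 = 1)

485 33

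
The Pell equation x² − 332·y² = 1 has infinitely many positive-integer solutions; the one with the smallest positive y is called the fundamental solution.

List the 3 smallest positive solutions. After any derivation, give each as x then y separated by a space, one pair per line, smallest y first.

13447 738
361643617 19847772
9726043422151 533785979430

√332 → a₀=18, period (4,1,1,8,1,1,4,36); ℓ=8 even so k=7
step 0: (18, 1)  from 18·(1,0) + (0,1)
step 1: (73, 4)  from 4·(18,1) + (1,0)
step 2: (91, 5)  from 1·(73,4) + (18,1)
step 3: (164, 9)  from 1·(91,5) + (73,4)
…
step 6: (2970, 163)  from 1·(1567,86) + (1403,77)
step 7: (13447, 738)  from 4·(2970,163) + (1567,86)
→ (13447, 738).  Check: 13447²=180821809, 332·738²=180821808, difference 1.
(13447+738√332)^2 = 361643617 + 19847772√332
(13447+738√332)^3 = 9726043422151 + 533785979430√332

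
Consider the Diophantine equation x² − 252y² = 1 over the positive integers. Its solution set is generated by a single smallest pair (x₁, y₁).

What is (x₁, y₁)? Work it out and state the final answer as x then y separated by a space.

√252 → a₀=15, period (1,6,1,30); ℓ=4 even so k=3
k=0  a_k=15  p_k/q_k = 15/1
k=1  a_k=1  p_k/q_k = 16/1
k=2  a_k=6  p_k/q_k = 111/7
k=3  a_k=1  p_k/q_k = 127/8
fundamental: x₁=127, y₁=8  (since 16129 − 252·64 = 1)

127 8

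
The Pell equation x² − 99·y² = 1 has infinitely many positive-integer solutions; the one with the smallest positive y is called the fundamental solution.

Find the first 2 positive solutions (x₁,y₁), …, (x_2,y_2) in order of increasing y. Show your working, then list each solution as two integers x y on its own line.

d=99: √d = [9; 1,18] (ℓ=2, even), read p_1/q_1
step 0: (9, 1)  from 9·(1,0) + (0,1)
step 1: (10, 1)  from 1·(9,1) + (1,0)
→ (10, 1).  Check: 10²=100, 99·1²=99, difference 1.
(x_2, y_2) = (10·10 + 99·1·1, 10·1 + 1·10) = (199, 20)

10 1
199 20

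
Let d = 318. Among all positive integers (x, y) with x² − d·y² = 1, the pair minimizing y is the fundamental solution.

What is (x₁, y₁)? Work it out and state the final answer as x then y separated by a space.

d=318: √d = [17; 1,4,1,34] (ℓ=4, even), read p_3/q_3
k=0  a_k=17  p_k/q_k = 17/1
…
k=2  a_k=4  p_k/q_k = 89/5
k=3  a_k=1  p_k/q_k = 107/6
fundamental: x₁=107, y₁=6  (since 11449 − 318·36 = 1)

107 6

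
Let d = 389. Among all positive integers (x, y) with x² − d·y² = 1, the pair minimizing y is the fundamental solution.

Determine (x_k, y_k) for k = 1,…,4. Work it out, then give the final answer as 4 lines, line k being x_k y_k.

3287049 166660
21609382256801 1095639172680
142062196675667653449 7202839293837075980
933930803041091759821507201 47352171395934637886793360

d=389: √d = [19; 1,2,1,1,1,1,2,1,38] (ℓ=9, odd), read p_17/q_17
a_0=19:  p_0=19·1+0=19,  q_0=19·0+1=1
a_1=1:  p_1=1·19+1=20,  q_1=1·1+0=1
a_2=2:  p_2=2·20+19=59,  q_2=2·1+1=3
a_3=1:  p_3=1·59+20=79,  q_3=1·3+1=4
a_4=1:  p_4=1·79+59=138,  q_4=1·4+3=7
a_5=1:  p_5=1·138+79=217,  q_5=1·7+4=11
a_6=1:  p_6=1·217+138=355,  q_6=1·11+7=18
…
a_8=1:  p_8=1·927+355=1282,  q_8=1·47+18=65
a_9=38:  p_9=38·1282+927=49643,  q_9=38·65+47=2517
a_10=1:  p_10=1·49643+1282=50925,  q_10=1·2517+65=2582
a_11=2:  p_11=2·50925+49643=151493,  q_11=2·2582+2517=7681
a_12=1:  p_12=1·151493+50925=202418,  q_12=1·7681+2582=10263
…
a_14=1:  p_14=1·353911+202418=556329,  q_14=1·17944+10263=28207
a_15=1:  p_15=1·556329+353911=910240,  q_15=1·28207+17944=46151
a_16=2:  p_16=2·910240+556329=2376809,  q_16=2·46151+28207=120509
a_17=1:  p_17=1·2376809+910240=3287049,  q_17=1·120509+46151=166660
fundamental: x₁=3287049, y₁=166660  (since 10804691128401 − 389·27775555600 = 1)
k=2:  x_2 = 3287049·3287049+389·166660·166660 = 21609382256801,  y_2 = 3287049·166660+166660·3287049 = 1095639172680
k=3:  x_3 = 3287049·21609382256801+389·166660·1095639172680 = 142062196675667653449,  y_3 = 3287049·1095639172680+166660·21609382256801 = 7202839293837075980
k=4:  x_4 = 3287049·142062196675667653449+389·166660·7202839293837075980 = 933930803041091759821507201,  y_4 = 3287049·7202839293837075980+166660·142062196675667653449 = 47352171395934637886793360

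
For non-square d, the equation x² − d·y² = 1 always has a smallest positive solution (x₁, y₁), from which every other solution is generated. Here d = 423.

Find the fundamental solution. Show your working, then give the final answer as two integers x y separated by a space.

4607 224

√423 = [20; 1,1,3,4,3,1,1,40, …], period ℓ=8 (even) → k=7
i=0: a=20 ⇒ p=20, q=1
i=1: a=1 ⇒ p=21, q=1
i=2: a=1 ⇒ p=41, q=2
…
i=5: a=3 ⇒ p=1995, q=97
i=6: a=1 ⇒ p=2612, q=127
i=7: a=1 ⇒ p=4607, q=224
→ (4607, 224).  Check: 4607²=21224449, 423·224²=21224448, difference 1.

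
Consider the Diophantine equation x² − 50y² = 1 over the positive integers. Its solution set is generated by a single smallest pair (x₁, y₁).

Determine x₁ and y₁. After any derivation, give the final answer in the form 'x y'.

d=50: √d = [7; 14] (ℓ=1, odd), read p_1/q_1
k=0  a_k=7  p_k/q_k = 7/1
k=1  a_k=14  p_k/q_k = 99/14
(x₁, y₁) = (99, 14);  99² − 50·14² = 1 ✓

99 14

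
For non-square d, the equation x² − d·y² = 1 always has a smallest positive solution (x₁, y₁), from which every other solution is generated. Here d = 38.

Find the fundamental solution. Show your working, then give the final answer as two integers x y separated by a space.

[6; 6,12] for √38; ℓ=2 ⇒ convergent index 1
a_0=6:  p_0=6·1+0=6,  q_0=6·0+1=1
a_1=6:  p_1=6·6+1=37,  q_1=6·1+0=6
(x₁, y₁) = (37, 6);  37² − 38·6² = 1 ✓

37 6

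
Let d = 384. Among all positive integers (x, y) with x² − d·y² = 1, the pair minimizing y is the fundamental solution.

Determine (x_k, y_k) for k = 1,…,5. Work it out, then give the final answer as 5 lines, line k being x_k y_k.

4801 245
46099201 2352490
442644523201 22588608735
4250272665676801 216895818720980
40811117693184120001 2082633628770241225

√384 = [19; 1,1,2,9,2,1,1,38, …], period ℓ=8 (even) → k=7
a_0=19:  p_0=19·1+0=19,  q_0=19·0+1=1
a_1=1:  p_1=1·19+1=20,  q_1=1·1+0=1
…
a_6=1:  p_6=1·1940+921=2861,  q_6=1·99+47=146
a_7=1:  p_7=1·2861+1940=4801,  q_7=1·146+99=245
(x₁, y₁) = (4801, 245);  4801² − 384·245² = 1 ✓
k=2:  x_2 = 4801·4801+384·245·245 = 46099201,  y_2 = 4801·245+245·4801 = 2352490
k=3:  x_3 = 4801·46099201+384·245·2352490 = 442644523201,  y_3 = 4801·2352490+245·46099201 = 22588608735
k=4:  x_4 = 4801·442644523201+384·245·22588608735 = 4250272665676801,  y_4 = 4801·22588608735+245·442644523201 = 216895818720980
k=5:  x_5 = 4801·4250272665676801+384·245·216895818720980 = 40811117693184120001,  y_5 = 4801·216895818720980+245·4250272665676801 = 2082633628770241225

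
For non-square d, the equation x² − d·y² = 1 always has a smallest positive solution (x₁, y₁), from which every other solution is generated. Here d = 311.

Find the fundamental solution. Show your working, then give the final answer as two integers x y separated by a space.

d=311: √d = [17; 1,1,1,2,1,…,1,1,34] (ℓ=16, even), read p_15/q_15
i=0: a=17 ⇒ p=17, q=1
…
i=3: a=1 ⇒ p=53, q=3
i=4: a=2 ⇒ p=141, q=8
i=5: a=1 ⇒ p=194, q=11
i=6: a=6 ⇒ p=1305, q=74
i=7: a=3 ⇒ p=4109, q=233
i=8: a=17 ⇒ p=71158, q=4035
i=9: a=3 ⇒ p=217583, q=12338
…
i=12: a=2 ⇒ p=4565134, q=258865
i=13: a=1 ⇒ p=6159373, q=349266
i=14: a=1 ⇒ p=10724507, q=608131
i=15: a=1 ⇒ p=16883880, q=957397
→ (16883880, 957397).  Check: 16883880²=285065403854400, 311·957397²=285065403854399, difference 1.

16883880 957397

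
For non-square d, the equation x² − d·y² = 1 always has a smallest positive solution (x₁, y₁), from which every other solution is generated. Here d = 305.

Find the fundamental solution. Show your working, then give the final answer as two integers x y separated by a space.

489 28

[17; 2,6,2,34] for √305; ℓ=4 ⇒ convergent index 3
i=0: a=17 ⇒ p=17, q=1
…
i=2: a=6 ⇒ p=227, q=13
i=3: a=2 ⇒ p=489, q=28
(x₁, y₁) = (489, 28);  489² − 305·28² = 1 ✓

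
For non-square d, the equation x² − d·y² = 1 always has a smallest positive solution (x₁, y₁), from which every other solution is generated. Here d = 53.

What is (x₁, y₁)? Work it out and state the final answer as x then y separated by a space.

66249 9100

[7; 3,1,1,3,14] for √53; ℓ=5 ⇒ convergent index 9
step 0: (7, 1)  from 7·(1,0) + (0,1)
…
step 8: (18557, 2549)  from 1·(10578,1453) + (7979,1096)
step 9: (66249, 9100)  from 3·(18557,2549) + (10578,1453)
(x₁, y₁) = (66249, 9100);  66249² − 53·9100² = 1 ✓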